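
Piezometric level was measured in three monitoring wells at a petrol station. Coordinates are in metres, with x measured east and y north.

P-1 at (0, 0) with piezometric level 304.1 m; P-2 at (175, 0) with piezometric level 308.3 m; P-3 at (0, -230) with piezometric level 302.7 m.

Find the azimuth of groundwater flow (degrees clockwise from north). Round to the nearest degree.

256°

∂h/∂x = (308.3 − 304.1) / (175 − 0) = +0.02400
∂h/∂y = (302.7 − 304.1) / (-230 − 0) = +0.006087
Flow direction (−∇h) has components (-0.02400 E, -0.006087 N).
Azimuth = atan2(E, N) = atan2(-0.02400, -0.006087) = 255.8° ≈ 256°.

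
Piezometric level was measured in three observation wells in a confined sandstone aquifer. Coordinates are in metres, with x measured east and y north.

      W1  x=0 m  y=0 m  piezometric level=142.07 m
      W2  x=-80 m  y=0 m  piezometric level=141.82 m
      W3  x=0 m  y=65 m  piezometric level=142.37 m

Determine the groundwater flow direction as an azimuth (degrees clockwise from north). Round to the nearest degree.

214°

∂h/∂x = (141.82 − 142.07) / (-80 − 0) = +0.003125
∂h/∂y = (142.37 − 142.07) / (65 − 0) = +0.004615
Flow direction (−∇h) has components (-0.003125 E, -0.004615 N).
Azimuth = atan2(E, N) = atan2(-0.003125, -0.004615) = 214.1° ≈ 214°.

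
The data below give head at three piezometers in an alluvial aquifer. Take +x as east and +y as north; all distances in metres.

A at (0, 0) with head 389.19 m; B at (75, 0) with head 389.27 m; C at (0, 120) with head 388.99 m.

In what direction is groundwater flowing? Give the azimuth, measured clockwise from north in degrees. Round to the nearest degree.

327°

∂h/∂x = (389.27 − 389.19) / (75 − 0) = +0.001067
∂h/∂y = (388.99 − 389.19) / (120 − 0) = -0.001667
Flow direction (−∇h) has components (-0.001067 E, +0.001667 N).
Azimuth = atan2(E, N) = atan2(-0.001067, +0.001667) = 327.4° ≈ 327°.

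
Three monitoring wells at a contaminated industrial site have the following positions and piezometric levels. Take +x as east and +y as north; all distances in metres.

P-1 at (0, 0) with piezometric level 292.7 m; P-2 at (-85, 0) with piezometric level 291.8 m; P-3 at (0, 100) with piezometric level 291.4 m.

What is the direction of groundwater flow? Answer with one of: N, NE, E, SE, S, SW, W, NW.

NW

∂h/∂x = (291.8 − 292.7) / (-85 − 0) = +0.01059
∂h/∂y = (291.4 − 292.7) / (100 − 0) = -0.01300
Flow = −∇h = (-0.01059 east, +0.01300 north), which points northwest.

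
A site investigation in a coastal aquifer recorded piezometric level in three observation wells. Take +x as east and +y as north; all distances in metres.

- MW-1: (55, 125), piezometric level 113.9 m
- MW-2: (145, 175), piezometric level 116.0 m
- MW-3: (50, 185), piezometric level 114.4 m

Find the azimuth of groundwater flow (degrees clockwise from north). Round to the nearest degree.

241°

Three-point gradient (reference MW-1): Δ to MW-2 = (90, 50, +2.1), Δ to MW-3 = (-5, 60, +0.5).
∂h/∂x = +0.01788, ∂h/∂y = +0.009823 (det = 5650).
Flow direction (−∇h) has components (-0.01788 E, -0.009823 N).
Azimuth = atan2(E, N) = atan2(-0.01788, -0.009823) = 241.2° ≈ 241°.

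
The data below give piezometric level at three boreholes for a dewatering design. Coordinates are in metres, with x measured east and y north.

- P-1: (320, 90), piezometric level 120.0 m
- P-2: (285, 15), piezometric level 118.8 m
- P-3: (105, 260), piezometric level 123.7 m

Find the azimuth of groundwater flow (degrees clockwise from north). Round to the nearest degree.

With h = a·x + b·y + c and P-1 as origin, the differences give:
  (-35)·a + (-75)·b = -1.2
  (-215)·a + 170·b = +3.7
Eliminate b (×170 and ×(-75), subtract): -22075·a = 73.50 → a = ∂h/∂x = -0.003330
Back-substitute: b = ∂h/∂y = +0.01755.
Flow direction (−∇h) has components (+0.003330 E, -0.01755 N).
Azimuth = atan2(E, N) = atan2(+0.003330, -0.01755) = 169.3° ≈ 169°.

169°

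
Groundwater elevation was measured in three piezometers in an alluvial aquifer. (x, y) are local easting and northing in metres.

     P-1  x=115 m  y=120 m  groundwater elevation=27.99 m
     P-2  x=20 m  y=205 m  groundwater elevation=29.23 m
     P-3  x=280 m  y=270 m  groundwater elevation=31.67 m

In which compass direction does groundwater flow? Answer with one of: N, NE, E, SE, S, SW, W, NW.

Differences from P-1: to P-2 (Δx, Δy, Δh) = (-95, 85, +1.24); to P-3 = (165, 150, +3.68).
Determinant of the coordinate differences = (-95)·150 − 165·85 = -28275.
∂h/∂x = [(+1.24)·150 − (+3.68)·85] / -28275 = +0.004485
∂h/∂y = [(-95)·(+3.68) − 165·(+1.24)] / -28275 = +0.01960
Flow = −∇h = (-0.004485 east, -0.01960 north), which points south.

S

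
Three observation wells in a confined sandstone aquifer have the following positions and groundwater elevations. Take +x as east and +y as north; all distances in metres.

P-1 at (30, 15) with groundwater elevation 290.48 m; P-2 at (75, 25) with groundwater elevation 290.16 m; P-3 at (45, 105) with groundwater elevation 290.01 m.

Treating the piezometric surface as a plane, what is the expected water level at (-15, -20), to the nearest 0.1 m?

290.9 m

With h = a·x + b·y + c and P-1 as origin, the differences give:
  45·a + 10·b = -0.32
  15·a + 90·b = -0.47
Eliminate b (×90 and ×10, subtract): 3900·a = -24.100 → a = ∂h/∂x = -0.006179
Back-substitute: b = ∂h/∂y = -0.004192.
h(-15, -20) = 290.48 + (-0.006179)·(-45) + (-0.004192)·(-35) = 290.48 +0.278 +0.147 = 290.905 m.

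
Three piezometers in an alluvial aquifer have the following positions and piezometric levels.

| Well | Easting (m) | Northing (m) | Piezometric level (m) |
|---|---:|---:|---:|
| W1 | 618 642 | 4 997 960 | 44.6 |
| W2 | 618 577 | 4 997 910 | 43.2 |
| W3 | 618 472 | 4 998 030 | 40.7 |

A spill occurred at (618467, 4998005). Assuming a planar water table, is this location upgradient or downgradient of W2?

With h = a·x + b·y + c and W1 as origin, the differences give:
  (-65)·a + (-50)·b = -1.4
  (-170)·a + 70·b = -3.9
Eliminate b (×70 and ×(-50), subtract): -13050·a = -293.00 → a = ∂h/∂x = +0.02245
Back-substitute: b = ∂h/∂y = -0.001188.
Head at (618467, 4998005) = 44.6 + (+0.02245)·(-175) + (-0.001188)·(45) = 40.62 m.
That is lower than the 43.2 m at W2, so the point is downgradient.

downgradient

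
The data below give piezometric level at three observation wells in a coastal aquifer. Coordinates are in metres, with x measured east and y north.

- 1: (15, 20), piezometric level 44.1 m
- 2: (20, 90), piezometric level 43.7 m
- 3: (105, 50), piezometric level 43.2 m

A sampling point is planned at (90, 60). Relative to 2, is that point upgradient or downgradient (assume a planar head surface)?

Differences from 1: to 2 (Δx, Δy, Δh) = (5, 70, -0.4); to 3 = (90, 30, -0.9).
Solve a·Δx + b·Δy = Δh: det = 5·30 − 90·70 = -6150.
∂h/∂x = [(-0.4)·30 − (-0.9)·70] / -6150 = -0.008293
∂h/∂y = [5·(-0.9) − 90·(-0.4)] / -6150 = -0.005122
Head at (90, 60) = 44.1 + (-0.008293)·(75) + (-0.005122)·(40) = 43.27 m.
That is lower than the 43.7 m at 2, so the point is downgradient.

downgradient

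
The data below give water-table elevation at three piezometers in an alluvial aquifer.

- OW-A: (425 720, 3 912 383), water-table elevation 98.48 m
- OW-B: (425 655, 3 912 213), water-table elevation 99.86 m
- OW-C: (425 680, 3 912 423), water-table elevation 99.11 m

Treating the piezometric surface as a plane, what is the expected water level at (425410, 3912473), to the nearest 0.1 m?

With h = a·x + b·y + c and OW-A as origin, the differences give:
  (-65)·a + (-170)·b = +1.38
  (-40)·a + 40·b = +0.63
Eliminate b (×40 and ×(-170), subtract): -9400·a = 162.300 → a = ∂h/∂x = -0.01727
Back-substitute: b = ∂h/∂y = -0.001516.
h(425410, 3912473) = 98.48 + (-0.01727)·(-310) + (-0.001516)·(90) = 98.48 +5.352 -0.136 = 103.696 m.

103.7 m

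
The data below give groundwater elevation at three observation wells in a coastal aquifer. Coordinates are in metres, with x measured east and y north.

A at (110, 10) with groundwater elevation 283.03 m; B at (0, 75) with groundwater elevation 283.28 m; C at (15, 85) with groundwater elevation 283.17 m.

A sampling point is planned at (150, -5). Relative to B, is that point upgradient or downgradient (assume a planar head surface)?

downgradient

Taking A as reference: B−A = (-110, 65, +0.25); C−A = (-95, 75, +0.14).
Solve a·Δx + b·Δy = Δh: det = (-110)·75 − (-95)·65 = -2075.
∂h/∂x = [(+0.25)·75 − (+0.14)·65] / -2075 = -0.004651
∂h/∂y = [(-110)·(+0.14) − (-95)·(+0.25)] / -2075 = -0.004024
Head at (150, -5) = 283.03 + (-0.004651)·(40) + (-0.004024)·(-15) = 282.90 m.
That is lower than the 283.28 m at B, so the point is downgradient.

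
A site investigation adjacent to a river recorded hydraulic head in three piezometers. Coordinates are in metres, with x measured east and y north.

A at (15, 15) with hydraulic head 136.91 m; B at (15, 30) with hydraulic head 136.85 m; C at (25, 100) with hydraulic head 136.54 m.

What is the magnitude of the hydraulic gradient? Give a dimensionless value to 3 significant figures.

0.00500

Differences from A: to B (Δx, Δy, Δh) = (0, 15, -0.06); to C = (10, 85, -0.37).
Solve a·Δx + b·Δy = Δh: det = 0·85 − 10·15 = -150.
∂h/∂x = [(-0.06)·85 − (-0.37)·15] / -150 = -0.003000
∂h/∂y = [0·(-0.37) − 10·(-0.06)] / -150 = -0.004000
|∇h| = √(-0.003000² + -0.004000²) = 0.005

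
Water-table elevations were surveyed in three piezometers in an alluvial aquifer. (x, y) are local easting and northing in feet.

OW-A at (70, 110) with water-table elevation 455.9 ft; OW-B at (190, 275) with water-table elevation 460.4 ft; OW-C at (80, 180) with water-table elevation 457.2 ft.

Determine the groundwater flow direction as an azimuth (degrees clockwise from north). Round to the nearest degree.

Taking OW-A as reference: OW-B−OW-A = (120, 165, +4.5); OW-C−OW-A = (10, 70, +1.3).
Determinant of the coordinate differences = 120·70 − 10·165 = 6750.
∂h/∂x = [(+4.5)·70 − (+1.3)·165] / 6750 = +0.01489
∂h/∂y = [120·(+1.3) − 10·(+4.5)] / 6750 = +0.01644
Flow direction (−∇h) has components (-0.01489 E, -0.01644 N).
Azimuth = atan2(E, N) = atan2(-0.01489, -0.01644) = 222.2° ≈ 222°.

222°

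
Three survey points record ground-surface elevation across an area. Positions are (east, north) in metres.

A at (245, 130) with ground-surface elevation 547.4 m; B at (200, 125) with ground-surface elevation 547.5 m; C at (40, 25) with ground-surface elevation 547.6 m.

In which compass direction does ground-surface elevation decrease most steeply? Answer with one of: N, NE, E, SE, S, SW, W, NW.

Differences from A: to B (Δx, Δy, Δh) = (-45, -5, +0.1); to C = (-205, -105, +0.2).
Solve a·Δx + b·Δy = Δz: det = (-45)·(-105) − (-205)·(-5) = 3700.
∂z/∂x = [(+0.1)·(-105) − (+0.2)·(-5)] / 3700 = -0.002568
∂z/∂y = [(-45)·(+0.2) − (-205)·(+0.1)] / 3700 = +0.003108
Steepest decrease is along −∇f = (+0.002568 E, -0.003108 N) → southeast.

SE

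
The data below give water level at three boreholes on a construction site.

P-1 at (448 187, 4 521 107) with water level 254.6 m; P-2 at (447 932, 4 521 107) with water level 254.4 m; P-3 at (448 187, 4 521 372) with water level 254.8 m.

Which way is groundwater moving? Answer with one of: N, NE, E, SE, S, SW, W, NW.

SW

∂h/∂x = (254.4 − 254.6) / (447932 − 448187) = +0.0007843
∂h/∂y = (254.8 − 254.6) / (4521372 − 4521107) = +0.0007547
Flow = −∇h = (-0.0007843 east, -0.0007547 north), which points southwest.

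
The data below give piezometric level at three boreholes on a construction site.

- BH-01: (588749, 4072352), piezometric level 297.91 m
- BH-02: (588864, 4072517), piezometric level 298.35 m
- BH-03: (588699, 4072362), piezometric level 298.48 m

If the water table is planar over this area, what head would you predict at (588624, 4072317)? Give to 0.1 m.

298.8 m

Differences from BH-01: to BH-02 (Δx, Δy, Δh) = (115, 165, +0.44); to BH-03 = (-50, 10, +0.57).
Determinant of the coordinate differences = 115·10 − (-50)·165 = 9400.
∂h/∂x = [(+0.44)·10 − (+0.57)·165] / 9400 = -0.009537
∂h/∂y = [115·(+0.57) − (-50)·(+0.44)] / 9400 = +0.009314
h(588624, 4072317) = 297.91 + (-0.009537)·(-125) + (+0.009314)·(-35) = 297.91 +1.192 -0.326 = 298.776 m.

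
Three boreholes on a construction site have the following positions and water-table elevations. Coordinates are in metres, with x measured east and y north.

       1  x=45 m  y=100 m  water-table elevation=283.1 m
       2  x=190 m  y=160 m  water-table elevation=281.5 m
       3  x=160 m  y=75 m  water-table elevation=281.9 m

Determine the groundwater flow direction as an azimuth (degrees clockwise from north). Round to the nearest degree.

085°

Taking 1 as reference: 2−1 = (145, 60, -1.6); 3−1 = (115, -25, -1.2).
Determinant of the coordinate differences = 145·(-25) − 115·60 = -10525.
∂h/∂x = [(-1.6)·(-25) − (-1.2)·60] / -10525 = -0.01064
∂h/∂y = [145·(-1.2) − 115·(-1.6)] / -10525 = -0.0009501
Flow direction (−∇h) has components (+0.01064 E, +0.0009501 N).
Azimuth = atan2(E, N) = atan2(+0.01064, +0.0009501) = 84.9° ≈ 085°.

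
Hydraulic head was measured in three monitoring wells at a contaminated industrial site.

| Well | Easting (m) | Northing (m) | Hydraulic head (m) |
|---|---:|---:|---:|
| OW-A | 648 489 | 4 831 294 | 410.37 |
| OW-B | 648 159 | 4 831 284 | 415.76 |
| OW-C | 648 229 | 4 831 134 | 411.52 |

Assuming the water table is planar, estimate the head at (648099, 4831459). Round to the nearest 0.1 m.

420.3 m

Taking OW-A as reference: OW-B−OW-A = (-330, -10, +5.39); OW-C−OW-A = (-260, -160, +1.15).
Determinant of the coordinate differences = (-330)·(-160) − (-260)·(-10) = 50200.
∂h/∂x = [(+5.39)·(-160) − (+1.15)·(-10)] / 50200 = -0.01695
∂h/∂y = [(-330)·(+1.15) − (-260)·(+5.39)] / 50200 = +0.02036
h(648099, 4831459) = 410.37 + (-0.01695)·(-390) + (+0.02036)·(165) = 410.37 +6.611 +3.359 = 420.339 m.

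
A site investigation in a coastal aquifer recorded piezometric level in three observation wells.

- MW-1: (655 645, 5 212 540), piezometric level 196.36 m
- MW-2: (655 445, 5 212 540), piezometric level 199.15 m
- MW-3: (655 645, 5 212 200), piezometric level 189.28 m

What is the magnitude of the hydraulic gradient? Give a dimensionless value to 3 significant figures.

0.0251

∂h/∂x = (199.15 − 196.36) / (655445 − 655645) = -0.01395
∂h/∂y = (189.28 − 196.36) / (5212200 − 5212540) = +0.02082
|∇h| = √(-0.01395² + 0.02082²) = 0.02506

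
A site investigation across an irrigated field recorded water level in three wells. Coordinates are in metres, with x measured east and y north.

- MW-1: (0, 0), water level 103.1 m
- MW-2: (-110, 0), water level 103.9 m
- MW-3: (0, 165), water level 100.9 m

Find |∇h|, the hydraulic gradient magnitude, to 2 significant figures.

∂h/∂x = (103.9 − 103.1) / (-110 − 0) = -0.007273
∂h/∂y = (100.9 − 103.1) / (165 − 0) = -0.01333
|∇h| = √(-0.007273² + -0.01333²) = 0.01519

0.015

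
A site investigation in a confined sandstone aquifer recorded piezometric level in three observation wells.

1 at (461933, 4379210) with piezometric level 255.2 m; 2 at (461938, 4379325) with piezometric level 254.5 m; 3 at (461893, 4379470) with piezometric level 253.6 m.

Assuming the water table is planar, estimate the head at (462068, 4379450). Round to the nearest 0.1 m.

Differences from 1: to 2 (Δx, Δy, Δh) = (5, 115, -0.7); to 3 = (-40, 260, -1.6).
Solve a·Δx + b·Δy = Δh: det = 5·260 − (-40)·115 = 5900.
∂h/∂x = [(-0.7)·260 − (-1.6)·115] / 5900 = +0.0003390
∂h/∂y = [5·(-1.6) − (-40)·(-0.7)] / 5900 = -0.006102
h(462068, 4379450) = 255.2 + (+0.0003390)·(135) + (-0.006102)·(240) = 255.2 +0.046 -1.464 = 253.781 m.

253.8 m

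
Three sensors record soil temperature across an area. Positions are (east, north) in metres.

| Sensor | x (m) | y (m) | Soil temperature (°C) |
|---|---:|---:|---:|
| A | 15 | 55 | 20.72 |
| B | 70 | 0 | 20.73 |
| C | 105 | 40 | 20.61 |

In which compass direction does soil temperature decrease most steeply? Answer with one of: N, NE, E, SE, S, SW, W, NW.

Three-point gradient (reference A): Δ to B = (55, -55, +0.01), Δ to C = (90, -15, -0.11).
∂T/∂x = -0.001503, ∂T/∂y = -0.001685 (det = 4125).
Steepest decrease is along −∇f = (+0.001503 E, +0.001685 N) → northeast.

NE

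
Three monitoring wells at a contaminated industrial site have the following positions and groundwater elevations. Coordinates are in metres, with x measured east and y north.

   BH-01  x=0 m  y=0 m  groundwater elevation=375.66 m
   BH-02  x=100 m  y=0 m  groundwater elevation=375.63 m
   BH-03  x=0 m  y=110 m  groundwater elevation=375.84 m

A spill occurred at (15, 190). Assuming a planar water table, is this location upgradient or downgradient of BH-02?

∂h/∂x = (375.63 − 375.66) / (100 − 0) = -0.0003000
∂h/∂y = (375.84 − 375.66) / (110 − 0) = +0.001636
Head at (15, 190) = 375.66 + (-0.0003000)·(15) + (+0.001636)·(190) = 375.97 m.
That is higher than the 375.63 m at BH-02, so the point is upgradient.

upgradient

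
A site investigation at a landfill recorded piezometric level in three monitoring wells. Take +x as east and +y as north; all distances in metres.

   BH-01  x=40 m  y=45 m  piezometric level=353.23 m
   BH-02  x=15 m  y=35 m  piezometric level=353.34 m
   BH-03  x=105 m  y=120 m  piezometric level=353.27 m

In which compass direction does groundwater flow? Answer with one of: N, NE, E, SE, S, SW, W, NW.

SE

Taking BH-01 as reference: BH-02−BH-01 = (-25, -10, +0.11); BH-03−BH-01 = (65, 75, +0.04).
Solve a·Δx + b·Δy = Δh: det = (-25)·75 − 65·(-10) = -1225.
∂h/∂x = [(+0.11)·75 − (+0.04)·(-10)] / -1225 = -0.007061
∂h/∂y = [(-25)·(+0.04) − 65·(+0.11)] / -1225 = +0.006653
Flow = −∇h = (+0.007061 east, -0.006653 north), which points southeast.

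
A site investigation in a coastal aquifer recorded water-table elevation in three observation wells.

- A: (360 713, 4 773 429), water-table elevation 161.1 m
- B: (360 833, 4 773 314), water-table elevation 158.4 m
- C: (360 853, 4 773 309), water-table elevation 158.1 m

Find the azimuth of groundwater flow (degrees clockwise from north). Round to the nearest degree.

Taking A as reference: B−A = (120, -115, -2.7); C−A = (140, -120, -3.0).
Solve a·Δx + b·Δy = Δh: det = 120·(-120) − 140·(-115) = 1700.
∂h/∂x = [(-2.7)·(-120) − (-3.0)·(-115)] / 1700 = -0.01235
∂h/∂y = [120·(-3.0) − 140·(-2.7)] / 1700 = +0.01059
Flow direction (−∇h) has components (+0.01235 E, -0.01059 N).
Azimuth = atan2(E, N) = atan2(+0.01235, -0.01059) = 130.6° ≈ 131°.

131°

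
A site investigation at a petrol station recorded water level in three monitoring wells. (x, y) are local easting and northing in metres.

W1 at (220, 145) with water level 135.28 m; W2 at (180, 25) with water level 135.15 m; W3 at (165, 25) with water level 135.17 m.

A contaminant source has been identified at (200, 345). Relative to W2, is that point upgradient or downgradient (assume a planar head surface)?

upgradient

With h = a·x + b·y + c and W1 as origin, the differences give:
  (-40)·a + (-120)·b = -0.13
  (-55)·a + (-120)·b = -0.11
Eliminate b (×(-120) and ×(-120), subtract): -1800·a = 2.400 → a = ∂h/∂x = -0.001333
Back-substitute: b = ∂h/∂y = +0.001528.
Head at (200, 345) = 135.28 + (-0.001333)·(-20) + (+0.001528)·(200) = 135.61 m.
That is higher than the 135.15 m at W2, so the point is upgradient.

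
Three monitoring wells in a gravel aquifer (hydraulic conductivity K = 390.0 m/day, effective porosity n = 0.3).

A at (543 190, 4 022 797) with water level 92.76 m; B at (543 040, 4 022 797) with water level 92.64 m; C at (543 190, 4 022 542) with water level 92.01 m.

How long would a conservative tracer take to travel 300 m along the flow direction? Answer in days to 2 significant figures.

76 days

∂h/∂x = (92.64 − 92.76) / (543040 − 543190) = +0.0008000
∂h/∂y = (92.01 − 92.76) / (4022542 − 4022797) = +0.002941
|∇h| = √(0.0008000² + 0.002941²) = 0.003048
Seepage velocity v = K·i/n = 390.0 × 0.003048 / 0.3 = 3.962 m/day.
t = 300 / 3.962 = 75.72 days.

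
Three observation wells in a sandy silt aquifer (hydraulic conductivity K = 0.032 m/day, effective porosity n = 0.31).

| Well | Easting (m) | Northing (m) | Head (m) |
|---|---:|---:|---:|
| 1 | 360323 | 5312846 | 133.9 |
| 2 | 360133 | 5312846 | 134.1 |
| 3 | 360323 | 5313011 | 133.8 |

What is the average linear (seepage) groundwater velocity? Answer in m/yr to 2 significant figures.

∂h/∂x = (134.1 − 133.9) / (360133 − 360323) = -0.001053
∂h/∂y = (133.8 − 133.9) / (5313011 − 5312846) = -0.0006061
|∇h| = √(-0.001053² + -0.0006061²) = 0.001215
Seepage velocity v = K·i/n = 0.032 × 0.001215 / 0.31 = 0.0001254 m/day = 0.0458 m/yr.

0.046 m/yr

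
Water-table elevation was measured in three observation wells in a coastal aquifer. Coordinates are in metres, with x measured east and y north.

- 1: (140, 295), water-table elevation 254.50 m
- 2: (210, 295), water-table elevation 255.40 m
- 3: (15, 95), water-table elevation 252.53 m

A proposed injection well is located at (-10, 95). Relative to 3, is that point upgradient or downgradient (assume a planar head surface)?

Differences from 1: to 2 (Δx, Δy, Δh) = (70, 0, +0.90); to 3 = (-125, -200, -1.97).
Determinant of the coordinate differences = 70·(-200) − (-125)·0 = -14000.
∂h/∂x = [(+0.90)·(-200) − (-1.97)·0] / -14000 = +0.01286
∂h/∂y = [70·(-1.97) − (-125)·(+0.90)] / -14000 = +0.001814
Head at (-10, 95) = 254.50 + (+0.01286)·(-150) + (+0.001814)·(-200) = 252.21 m.
That is lower than the 252.53 m at 3, so the point is downgradient.

downgradient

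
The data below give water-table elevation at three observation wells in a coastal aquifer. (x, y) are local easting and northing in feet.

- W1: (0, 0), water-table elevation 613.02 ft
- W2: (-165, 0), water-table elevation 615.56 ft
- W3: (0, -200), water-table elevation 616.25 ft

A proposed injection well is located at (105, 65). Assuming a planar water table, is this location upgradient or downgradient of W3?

downgradient

∂h/∂x = (615.56 − 613.02) / (-165 − 0) = -0.01539
∂h/∂y = (616.25 − 613.02) / (-200 − 0) = -0.01615
Head at (105, 65) = 613.02 + (-0.01539)·(105) + (-0.01615)·(65) = 610.35 ft.
That is lower than the 616.25 ft at W3, so the point is downgradient.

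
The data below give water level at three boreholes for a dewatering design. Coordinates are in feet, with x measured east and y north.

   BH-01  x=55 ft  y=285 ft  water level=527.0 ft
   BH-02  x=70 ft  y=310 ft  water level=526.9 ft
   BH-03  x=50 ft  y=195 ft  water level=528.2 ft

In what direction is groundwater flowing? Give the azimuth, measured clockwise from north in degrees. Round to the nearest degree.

310°

Differences from BH-01: to BH-02 (Δx, Δy, Δh) = (15, 25, -0.1); to BH-03 = (-5, -90, +1.2).
Determinant of the coordinate differences = 15·(-90) − (-5)·25 = -1225.
∂h/∂x = [(-0.1)·(-90) − (+1.2)·25] / -1225 = +0.01714
∂h/∂y = [15·(+1.2) − (-5)·(-0.1)] / -1225 = -0.01429
Flow direction (−∇h) has components (-0.01714 E, +0.01429 N).
Azimuth = atan2(E, N) = atan2(-0.01714, +0.01429) = 309.8° ≈ 310°.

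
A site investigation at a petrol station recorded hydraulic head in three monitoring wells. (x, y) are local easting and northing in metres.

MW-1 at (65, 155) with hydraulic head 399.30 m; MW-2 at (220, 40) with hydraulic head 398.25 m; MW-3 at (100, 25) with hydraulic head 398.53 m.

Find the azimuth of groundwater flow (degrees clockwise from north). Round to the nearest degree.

Taking MW-1 as reference: MW-2−MW-1 = (155, -115, -1.05); MW-3−MW-1 = (35, -130, -0.77).
Determinant of the coordinate differences = 155·(-130) − 35·(-115) = -16125.
∂h/∂x = [(-1.05)·(-130) − (-0.77)·(-115)] / -16125 = -0.002974
∂h/∂y = [155·(-0.77) − 35·(-1.05)] / -16125 = +0.005122
Flow direction (−∇h) has components (+0.002974 E, -0.005122 N).
Azimuth = atan2(E, N) = atan2(+0.002974, -0.005122) = 149.9° ≈ 150°.

150°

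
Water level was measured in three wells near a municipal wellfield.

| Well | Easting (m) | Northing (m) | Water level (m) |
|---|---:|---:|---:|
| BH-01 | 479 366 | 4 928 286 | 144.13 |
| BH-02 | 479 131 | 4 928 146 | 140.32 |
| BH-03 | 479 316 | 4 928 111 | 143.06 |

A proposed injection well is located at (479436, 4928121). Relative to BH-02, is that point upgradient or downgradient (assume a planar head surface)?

Taking BH-01 as reference: BH-02−BH-01 = (-235, -140, -3.81); BH-03−BH-01 = (-50, -175, -1.07).
Solve a·Δx + b·Δy = Δh: det = (-235)·(-175) − (-50)·(-140) = 34125.
∂h/∂x = [(-3.81)·(-175) − (-1.07)·(-140)] / 34125 = +0.01515
∂h/∂y = [(-235)·(-1.07) − (-50)·(-3.81)] / 34125 = +0.001786
Head at (479436, 4928121) = 144.13 + (+0.01515)·(70) + (+0.001786)·(-165) = 144.90 m.
That is higher than the 140.32 m at BH-02, so the point is upgradient.

upgradient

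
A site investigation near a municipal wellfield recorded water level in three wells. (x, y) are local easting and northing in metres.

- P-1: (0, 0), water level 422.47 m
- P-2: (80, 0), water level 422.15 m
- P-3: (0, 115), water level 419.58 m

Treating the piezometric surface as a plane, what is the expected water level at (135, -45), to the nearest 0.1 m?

∂h/∂x = (422.15 − 422.47) / (80 − 0) = -0.004000
∂h/∂y = (419.58 − 422.47) / (115 − 0) = -0.02513
h(135, -45) = 422.47 + (-0.004000)·(135) + (-0.02513)·(-45) = 422.47 -0.540 +1.131 = 423.061 m.

423.1 m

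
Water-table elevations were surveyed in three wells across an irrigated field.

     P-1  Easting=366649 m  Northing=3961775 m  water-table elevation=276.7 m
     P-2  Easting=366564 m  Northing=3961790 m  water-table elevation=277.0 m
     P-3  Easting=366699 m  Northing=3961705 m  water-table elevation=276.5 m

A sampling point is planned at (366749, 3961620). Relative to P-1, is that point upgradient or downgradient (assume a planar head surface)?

downgradient

With h = a·x + b·y + c and P-1 as origin, the differences give:
  (-85)·a + 15·b = +0.3
  50·a + (-70)·b = -0.2
Eliminate b (×(-70) and ×15, subtract): 5200·a = -18.00 → a = ∂h/∂x = -0.003462
Back-substitute: b = ∂h/∂y = +0.0003846.
Head at (366749, 3961620) = 276.7 + (-0.003462)·(100) + (+0.0003846)·(-155) = 276.29 m.
That is lower than the 276.7 m at P-1, so the point is downgradient.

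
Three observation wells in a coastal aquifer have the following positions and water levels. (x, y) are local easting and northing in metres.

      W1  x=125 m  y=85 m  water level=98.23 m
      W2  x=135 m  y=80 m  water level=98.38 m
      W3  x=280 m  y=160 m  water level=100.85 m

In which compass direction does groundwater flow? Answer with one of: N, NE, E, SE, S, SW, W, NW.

Three-point gradient (reference W1): Δ to W2 = (10, -5, +0.15), Δ to W3 = (155, 75, +2.62).
∂h/∂x = +0.01597, ∂h/∂y = +0.001934 (det = 1525).
Flow = −∇h = (-0.01597 east, -0.001934 north), which points west.

W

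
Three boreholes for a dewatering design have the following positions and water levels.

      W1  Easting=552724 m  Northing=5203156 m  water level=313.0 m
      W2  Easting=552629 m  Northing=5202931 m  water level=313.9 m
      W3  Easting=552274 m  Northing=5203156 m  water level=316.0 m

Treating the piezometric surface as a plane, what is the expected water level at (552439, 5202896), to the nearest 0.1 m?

Differences from W1: to W2 (Δx, Δy, Δh) = (-95, -225, +0.9); to W3 = (-450, 0, +3.0).
Solve a·Δx + b·Δy = Δh: det = (-95)·0 − (-450)·(-225) = -101250.
∂h/∂x = [(+0.9)·0 − (+3.0)·(-225)] / -101250 = -0.006667
∂h/∂y = [(-95)·(+3.0) − (-450)·(+0.9)] / -101250 = -0.001185
h(552439, 5202896) = 313.0 + (-0.006667)·(-285) + (-0.001185)·(-260) = 313.0 +1.900 +0.308 = 315.208 m.

315.2 m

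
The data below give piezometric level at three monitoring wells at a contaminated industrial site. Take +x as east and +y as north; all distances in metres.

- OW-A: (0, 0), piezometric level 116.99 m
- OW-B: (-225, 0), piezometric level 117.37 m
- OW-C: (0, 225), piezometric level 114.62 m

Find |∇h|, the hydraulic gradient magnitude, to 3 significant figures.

0.0107

∂h/∂x = (117.37 − 116.99) / (-225 − 0) = -0.001689
∂h/∂y = (114.62 − 116.99) / (225 − 0) = -0.01053
|∇h| = √(-0.001689² + -0.01053²) = 0.01066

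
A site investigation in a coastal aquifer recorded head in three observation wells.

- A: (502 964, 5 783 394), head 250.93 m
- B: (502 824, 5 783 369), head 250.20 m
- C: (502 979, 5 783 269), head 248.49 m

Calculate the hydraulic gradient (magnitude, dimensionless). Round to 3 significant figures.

Taking A as reference: B−A = (-140, -25, -0.73); C−A = (15, -125, -2.44).
Solve a·Δx + b·Δy = Δh: det = (-140)·(-125) − 15·(-25) = 17875.
∂h/∂x = [(-0.73)·(-125) − (-2.44)·(-25)] / 17875 = +0.001692
∂h/∂y = [(-140)·(-2.44) − 15·(-0.73)] / 17875 = +0.01972
|∇h| = √(0.001692² + 0.01972²) = 0.01979

0.0198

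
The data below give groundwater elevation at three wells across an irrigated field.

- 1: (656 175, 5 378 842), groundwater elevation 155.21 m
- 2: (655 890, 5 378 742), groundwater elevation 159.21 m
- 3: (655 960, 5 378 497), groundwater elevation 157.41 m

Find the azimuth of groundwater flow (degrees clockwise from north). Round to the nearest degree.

With h = a·x + b·y + c and 1 as origin, the differences give:
  (-285)·a + (-100)·b = +4.00
  (-215)·a + (-345)·b = +2.20
Eliminate b (×(-345) and ×(-100), subtract): 76825·a = -1160.000 → a = ∂h/∂x = -0.01510
Back-substitute: b = ∂h/∂y = +0.003033.
Flow direction (−∇h) has components (+0.01510 E, -0.003033 N).
Azimuth = atan2(E, N) = atan2(+0.01510, -0.003033) = 101.4° ≈ 101°.

101°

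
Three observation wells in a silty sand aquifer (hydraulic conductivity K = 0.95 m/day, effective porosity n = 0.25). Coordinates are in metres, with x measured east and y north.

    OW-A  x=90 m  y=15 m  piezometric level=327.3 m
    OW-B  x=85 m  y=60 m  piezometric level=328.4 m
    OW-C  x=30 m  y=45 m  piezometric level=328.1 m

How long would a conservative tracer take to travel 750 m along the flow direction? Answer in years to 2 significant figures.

With h = a·x + b·y + c and OW-A as origin, the differences give:
  (-5)·a + 45·b = +1.1
  (-60)·a + 30·b = +0.8
Eliminate b (×30 and ×45, subtract): 2550·a = -3.00 → a = ∂h/∂x = -0.001176
Back-substitute: b = ∂h/∂y = +0.02431.
|∇h| = √(-0.001176² + 0.02431²) = 0.02434
Seepage velocity v = K·i/n = 0.95 × 0.02434 / 0.25 = 0.09249 m/day.
t = 750 / 0.09249 = 8109 days = 22.2 years.

22 years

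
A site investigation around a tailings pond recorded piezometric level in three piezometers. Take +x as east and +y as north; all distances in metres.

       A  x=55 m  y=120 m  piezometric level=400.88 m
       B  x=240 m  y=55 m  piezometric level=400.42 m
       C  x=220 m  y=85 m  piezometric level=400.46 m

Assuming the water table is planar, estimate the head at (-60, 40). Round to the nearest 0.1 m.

401.2 m

With h = a·x + b·y + c and A as origin, the differences give:
  185·a + (-65)·b = -0.46
  165·a + (-35)·b = -0.42
Eliminate b (×(-35) and ×(-65), subtract): 4250·a = -11.200 → a = ∂h/∂x = -0.002635
Back-substitute: b = ∂h/∂y = -0.0004235.
h(-60, 40) = 400.88 + (-0.002635)·(-115) + (-0.0004235)·(-80) = 400.88 +0.303 +0.034 = 401.217 m.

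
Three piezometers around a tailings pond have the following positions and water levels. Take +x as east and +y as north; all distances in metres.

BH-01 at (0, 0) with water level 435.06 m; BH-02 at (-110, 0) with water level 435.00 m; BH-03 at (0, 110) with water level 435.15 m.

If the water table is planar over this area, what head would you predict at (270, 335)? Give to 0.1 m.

∂h/∂x = (435.00 − 435.06) / (-110 − 0) = +0.0005455
∂h/∂y = (435.15 − 435.06) / (110 − 0) = +0.0008182
h(270, 335) = 435.06 + (+0.0005455)·(270) + (+0.0008182)·(335) = 435.06 +0.147 +0.274 = 435.481 m.

435.5 m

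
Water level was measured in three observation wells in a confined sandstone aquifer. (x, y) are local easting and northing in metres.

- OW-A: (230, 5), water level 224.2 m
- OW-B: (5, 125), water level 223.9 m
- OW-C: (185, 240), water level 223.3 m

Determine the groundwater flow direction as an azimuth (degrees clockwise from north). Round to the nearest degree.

011°

Differences from OW-A: to OW-B (Δx, Δy, Δh) = (-225, 120, -0.3); to OW-C = (-45, 235, -0.9).
Determinant of the coordinate differences = (-225)·235 − (-45)·120 = -47475.
∂h/∂x = [(-0.3)·235 − (-0.9)·120] / -47475 = -0.0007899
∂h/∂y = [(-225)·(-0.9) − (-45)·(-0.3)] / -47475 = -0.003981
Flow direction (−∇h) has components (+0.0007899 E, +0.003981 N).
Azimuth = atan2(E, N) = atan2(+0.0007899, +0.003981) = 11.2° ≈ 011°.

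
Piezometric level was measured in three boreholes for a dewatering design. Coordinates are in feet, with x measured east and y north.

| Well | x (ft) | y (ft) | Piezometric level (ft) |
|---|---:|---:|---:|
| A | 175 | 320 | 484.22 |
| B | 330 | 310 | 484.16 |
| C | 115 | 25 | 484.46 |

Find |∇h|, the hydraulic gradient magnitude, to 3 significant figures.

0.000845

Differences from A: to B (Δx, Δy, Δh) = (155, -10, -0.06); to C = (-60, -295, +0.24).
Determinant of the coordinate differences = 155·(-295) − (-60)·(-10) = -46325.
∂h/∂x = [(-0.06)·(-295) − (+0.24)·(-10)] / -46325 = -0.0004339
∂h/∂y = [155·(+0.24) − (-60)·(-0.06)] / -46325 = -0.0007253
|∇h| = √(-0.0004339² + -0.0007253²) = 0.0008452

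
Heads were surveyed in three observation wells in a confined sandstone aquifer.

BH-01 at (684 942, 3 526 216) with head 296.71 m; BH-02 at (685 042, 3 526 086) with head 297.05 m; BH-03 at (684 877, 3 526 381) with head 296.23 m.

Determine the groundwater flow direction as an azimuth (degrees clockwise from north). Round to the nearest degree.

Differences from BH-01: to BH-02 (Δx, Δy, Δh) = (100, -130, +0.34); to BH-03 = (-65, 165, -0.48).
Determinant of the coordinate differences = 100·165 − (-65)·(-130) = 8050.
∂h/∂x = [(+0.34)·165 − (-0.48)·(-130)] / 8050 = -0.0007826
∂h/∂y = [100·(-0.48) − (-65)·(+0.34)] / 8050 = -0.003217
Flow direction (−∇h) has components (+0.0007826 E, +0.003217 N).
Azimuth = atan2(E, N) = atan2(+0.0007826, +0.003217) = 13.7° ≈ 014°.

014°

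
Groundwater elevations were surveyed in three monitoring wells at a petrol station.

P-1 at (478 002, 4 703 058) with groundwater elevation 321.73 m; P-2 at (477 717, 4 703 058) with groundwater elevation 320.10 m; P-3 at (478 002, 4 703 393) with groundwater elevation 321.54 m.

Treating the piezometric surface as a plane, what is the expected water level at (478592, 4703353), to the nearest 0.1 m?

324.9 m

∂h/∂x = (320.10 − 321.73) / (477717 − 478002) = +0.005719
∂h/∂y = (321.54 − 321.73) / (4703393 − 4703058) = -0.0005672
h(478592, 4703353) = 321.73 + (+0.005719)·(590) + (-0.0005672)·(295) = 321.73 +3.374 -0.167 = 324.937 m.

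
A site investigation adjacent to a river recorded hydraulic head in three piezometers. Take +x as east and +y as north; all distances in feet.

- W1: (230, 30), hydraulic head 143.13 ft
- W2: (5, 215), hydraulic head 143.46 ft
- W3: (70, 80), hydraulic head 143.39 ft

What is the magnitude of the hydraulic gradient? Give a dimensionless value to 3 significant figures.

With h = a·x + b·y + c and W1 as origin, the differences give:
  (-225)·a + 185·b = +0.33
  (-160)·a + 50·b = +0.26
Eliminate b (×50 and ×185, subtract): 18350·a = -31.600 → a = ∂h/∂x = -0.001722
Back-substitute: b = ∂h/∂y = -0.0003106.
|∇h| = √(-0.001722² + -0.0003106²) = 0.00175

0.00175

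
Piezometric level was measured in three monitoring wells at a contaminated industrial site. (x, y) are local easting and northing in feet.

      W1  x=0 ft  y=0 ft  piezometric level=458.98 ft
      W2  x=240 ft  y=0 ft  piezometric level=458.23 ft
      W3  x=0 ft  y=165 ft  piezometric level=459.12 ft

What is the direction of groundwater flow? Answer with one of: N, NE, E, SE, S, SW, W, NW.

E

∂h/∂x = (458.23 − 458.98) / (240 − 0) = -0.003125
∂h/∂y = (459.12 − 458.98) / (165 − 0) = +0.0008485
Flow = −∇h = (+0.003125 east, -0.0008485 north), which points east.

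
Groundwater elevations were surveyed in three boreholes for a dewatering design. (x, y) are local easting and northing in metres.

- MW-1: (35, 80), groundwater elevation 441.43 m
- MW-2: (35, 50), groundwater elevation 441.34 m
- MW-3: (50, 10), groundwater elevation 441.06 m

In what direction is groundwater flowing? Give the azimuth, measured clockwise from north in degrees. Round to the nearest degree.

Three-point gradient (reference MW-1): Δ to MW-2 = (0, -30, -0.09), Δ to MW-3 = (15, -70, -0.37).
∂h/∂x = -0.01067, ∂h/∂y = +0.003000 (det = 450).
Flow direction (−∇h) has components (+0.01067 E, -0.003000 N).
Azimuth = atan2(E, N) = atan2(+0.01067, -0.003000) = 105.7° ≈ 106°.

106°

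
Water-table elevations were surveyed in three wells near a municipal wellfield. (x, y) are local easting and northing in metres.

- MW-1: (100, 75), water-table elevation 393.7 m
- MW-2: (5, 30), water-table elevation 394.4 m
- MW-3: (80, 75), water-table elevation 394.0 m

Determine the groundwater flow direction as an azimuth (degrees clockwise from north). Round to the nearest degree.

Three-point gradient (reference MW-1): Δ to MW-2 = (-95, -45, +0.7), Δ to MW-3 = (-20, 0, +0.3).
∂h/∂x = -0.01500, ∂h/∂y = +0.01611 (det = -900).
Flow direction (−∇h) has components (+0.01500 E, -0.01611 N).
Azimuth = atan2(E, N) = atan2(+0.01500, -0.01611) = 137.0° ≈ 137°.

137°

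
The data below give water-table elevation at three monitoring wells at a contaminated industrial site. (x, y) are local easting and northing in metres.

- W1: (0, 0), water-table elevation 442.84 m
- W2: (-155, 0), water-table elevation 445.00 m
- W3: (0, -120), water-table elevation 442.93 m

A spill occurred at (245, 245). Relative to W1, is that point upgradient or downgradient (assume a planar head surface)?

∂h/∂x = (445.00 − 442.84) / (-155 − 0) = -0.01394
∂h/∂y = (442.93 − 442.84) / (-120 − 0) = -0.0007500
Head at (245, 245) = 442.84 + (-0.01394)·(245) + (-0.0007500)·(245) = 439.24 m.
That is lower than the 442.84 m at W1, so the point is downgradient.

downgradient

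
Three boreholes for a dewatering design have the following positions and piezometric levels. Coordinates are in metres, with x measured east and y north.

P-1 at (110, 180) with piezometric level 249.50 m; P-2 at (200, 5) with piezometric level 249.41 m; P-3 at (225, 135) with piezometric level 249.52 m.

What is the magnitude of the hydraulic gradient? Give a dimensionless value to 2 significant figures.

Taking P-1 as reference: P-2−P-1 = (90, -175, -0.09); P-3−P-1 = (115, -45, +0.02).
Determinant of the coordinate differences = 90·(-45) − 115·(-175) = 16075.
∂h/∂x = [(-0.09)·(-45) − (+0.02)·(-175)] / 16075 = +0.0004697
∂h/∂y = [90·(+0.02) − 115·(-0.09)] / 16075 = +0.0007558
|∇h| = √(0.0004697² + 0.0007558²) = 0.0008899

0.00089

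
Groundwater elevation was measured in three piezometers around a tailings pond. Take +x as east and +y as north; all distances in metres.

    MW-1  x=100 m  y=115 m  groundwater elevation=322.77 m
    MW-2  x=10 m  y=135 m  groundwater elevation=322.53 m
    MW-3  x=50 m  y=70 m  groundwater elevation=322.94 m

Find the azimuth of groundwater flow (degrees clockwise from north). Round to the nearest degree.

With h = a·x + b·y + c and MW-1 as origin, the differences give:
  (-90)·a + 20·b = -0.24
  (-50)·a + (-45)·b = +0.17
Eliminate b (×(-45) and ×20, subtract): 5050·a = 7.400 → a = ∂h/∂x = +0.001465
Back-substitute: b = ∂h/∂y = -0.005406.
Flow direction (−∇h) has components (-0.001465 E, +0.005406 N).
Azimuth = atan2(E, N) = atan2(-0.001465, +0.005406) = 344.8° ≈ 345°.

345°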